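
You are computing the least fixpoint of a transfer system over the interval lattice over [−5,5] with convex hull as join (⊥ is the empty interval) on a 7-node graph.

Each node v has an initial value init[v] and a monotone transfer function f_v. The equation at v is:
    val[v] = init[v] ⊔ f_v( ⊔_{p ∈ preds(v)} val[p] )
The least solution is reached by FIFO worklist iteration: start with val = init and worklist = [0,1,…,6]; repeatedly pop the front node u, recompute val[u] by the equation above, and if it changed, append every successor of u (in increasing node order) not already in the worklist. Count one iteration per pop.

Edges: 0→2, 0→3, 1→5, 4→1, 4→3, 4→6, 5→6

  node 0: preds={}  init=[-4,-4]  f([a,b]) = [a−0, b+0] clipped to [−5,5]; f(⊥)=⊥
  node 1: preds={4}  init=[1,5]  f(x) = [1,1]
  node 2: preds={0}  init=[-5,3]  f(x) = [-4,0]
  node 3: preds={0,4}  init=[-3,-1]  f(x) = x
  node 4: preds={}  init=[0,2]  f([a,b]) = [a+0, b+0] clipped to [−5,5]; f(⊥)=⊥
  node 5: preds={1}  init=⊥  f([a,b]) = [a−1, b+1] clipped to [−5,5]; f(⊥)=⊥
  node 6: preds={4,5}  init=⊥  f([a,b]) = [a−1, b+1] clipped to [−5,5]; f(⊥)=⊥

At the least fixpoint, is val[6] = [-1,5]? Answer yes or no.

Trace (7 dequeues):
  [1] u=0 | in ⊥ | out [-4,-4] | ==
  [2] u=1 | in [0,2] | out [1,5] | ==
  [3] u=2 | in [-4,-4] | out [-5,3] | ==
  [4] u=3 | in [-4,2] | out [-4,2] | prev [-3,-1] | push {}
  [5] u=4 | in ⊥ | out [0,2] | ==
  [6] u=5 | in [1,5] | out [0,5] | prev ⊥ | push {}
  [7] u=6 | in [0,5] | out [-1,5] | prev ⊥ | push {}

Converged values:
  [0] [-4,-4]
  [1] [1,5]
  [2] [-5,3]
  [3] [-4,2]
  [4] [0,2]
  [5] [0,5]
  [6] [-1,5]

yes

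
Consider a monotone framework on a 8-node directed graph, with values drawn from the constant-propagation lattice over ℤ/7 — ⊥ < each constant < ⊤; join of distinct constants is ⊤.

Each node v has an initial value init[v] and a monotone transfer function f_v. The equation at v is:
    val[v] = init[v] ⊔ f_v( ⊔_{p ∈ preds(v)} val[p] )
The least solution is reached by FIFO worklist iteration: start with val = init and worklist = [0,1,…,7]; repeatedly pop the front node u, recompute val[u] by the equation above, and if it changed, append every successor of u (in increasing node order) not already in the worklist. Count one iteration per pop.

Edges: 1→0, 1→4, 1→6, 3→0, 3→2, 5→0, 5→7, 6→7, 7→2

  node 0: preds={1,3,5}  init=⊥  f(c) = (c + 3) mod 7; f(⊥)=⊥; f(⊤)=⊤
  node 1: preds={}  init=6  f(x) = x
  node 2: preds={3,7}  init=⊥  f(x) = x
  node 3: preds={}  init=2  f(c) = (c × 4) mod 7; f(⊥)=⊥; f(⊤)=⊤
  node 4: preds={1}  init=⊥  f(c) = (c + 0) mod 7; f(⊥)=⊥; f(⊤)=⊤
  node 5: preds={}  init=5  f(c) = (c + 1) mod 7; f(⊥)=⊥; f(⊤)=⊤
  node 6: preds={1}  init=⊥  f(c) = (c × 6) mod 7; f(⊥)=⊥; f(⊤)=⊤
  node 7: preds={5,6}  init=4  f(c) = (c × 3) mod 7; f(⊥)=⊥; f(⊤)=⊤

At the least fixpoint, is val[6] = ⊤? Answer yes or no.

Trace (9 dequeues):
  [1] u=0 | in ⊤ | out ⊤ | prev ⊥ | push {}
  [2] u=1 | in ⊥ | out 6 | ==
  [3] u=2 | in ⊤ | out ⊤ | prev ⊥ | push {}
  [4] u=3 | in ⊥ | out 2 | ==
  [5] u=4 | in 6 | out 6 | prev ⊥ | push {}
  [6] u=5 | in ⊥ | out 5 | ==
  [7] u=6 | in 6 | out 1 | prev ⊥ | push {}
  [8] u=7 | in ⊤ | out ⊤ | prev 4 | push {2}
  [9] u=2 | in ⊤ | out ⊤ | ==

Converged values:
  [0] ⊤
  [1] 6
  [2] ⊤
  [3] 2
  [4] 6
  [5] 5
  [6] 1
  [7] ⊤

no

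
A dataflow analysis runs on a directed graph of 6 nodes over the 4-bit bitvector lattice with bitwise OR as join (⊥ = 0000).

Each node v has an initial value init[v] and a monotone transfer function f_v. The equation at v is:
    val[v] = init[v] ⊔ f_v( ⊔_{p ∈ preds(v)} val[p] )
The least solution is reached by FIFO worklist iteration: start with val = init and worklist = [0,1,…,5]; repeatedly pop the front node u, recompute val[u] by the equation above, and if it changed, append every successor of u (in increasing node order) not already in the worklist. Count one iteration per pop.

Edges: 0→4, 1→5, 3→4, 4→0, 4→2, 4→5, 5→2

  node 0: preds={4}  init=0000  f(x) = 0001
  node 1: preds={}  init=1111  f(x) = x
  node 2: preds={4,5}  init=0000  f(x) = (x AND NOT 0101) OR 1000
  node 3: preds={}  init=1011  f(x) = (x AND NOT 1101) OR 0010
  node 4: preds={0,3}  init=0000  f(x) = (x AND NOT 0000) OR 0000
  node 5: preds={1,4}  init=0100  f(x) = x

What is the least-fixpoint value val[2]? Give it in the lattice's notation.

Iteration log — 8 steps:
  step 1. node 0  ⊔preds=0000  new=0001  old=0000  +wl: 
  step 2. node 1  ⊔preds=0000  new=1111  stable
  step 3. node 2  ⊔preds=0100  new=1000  old=0000  +wl: 
  step 4. node 3  ⊔preds=0000  new=1011  stable
  step 5. node 4  ⊔preds=1011  new=1011  old=0000  +wl: 0,2
  step 6. node 5  ⊔preds=1111  new=1111  old=0100  +wl: 
  step 7. node 0  ⊔preds=1011  new=0001  stable
  step 8. node 2  ⊔preds=1111  new=1010  old=1000  +wl: 

Least fixpoint reached:
  node 0: 0001
  node 1: 1111
  node 2: 1010
  node 3: 1011
  node 4: 1011
  node 5: 1111

1010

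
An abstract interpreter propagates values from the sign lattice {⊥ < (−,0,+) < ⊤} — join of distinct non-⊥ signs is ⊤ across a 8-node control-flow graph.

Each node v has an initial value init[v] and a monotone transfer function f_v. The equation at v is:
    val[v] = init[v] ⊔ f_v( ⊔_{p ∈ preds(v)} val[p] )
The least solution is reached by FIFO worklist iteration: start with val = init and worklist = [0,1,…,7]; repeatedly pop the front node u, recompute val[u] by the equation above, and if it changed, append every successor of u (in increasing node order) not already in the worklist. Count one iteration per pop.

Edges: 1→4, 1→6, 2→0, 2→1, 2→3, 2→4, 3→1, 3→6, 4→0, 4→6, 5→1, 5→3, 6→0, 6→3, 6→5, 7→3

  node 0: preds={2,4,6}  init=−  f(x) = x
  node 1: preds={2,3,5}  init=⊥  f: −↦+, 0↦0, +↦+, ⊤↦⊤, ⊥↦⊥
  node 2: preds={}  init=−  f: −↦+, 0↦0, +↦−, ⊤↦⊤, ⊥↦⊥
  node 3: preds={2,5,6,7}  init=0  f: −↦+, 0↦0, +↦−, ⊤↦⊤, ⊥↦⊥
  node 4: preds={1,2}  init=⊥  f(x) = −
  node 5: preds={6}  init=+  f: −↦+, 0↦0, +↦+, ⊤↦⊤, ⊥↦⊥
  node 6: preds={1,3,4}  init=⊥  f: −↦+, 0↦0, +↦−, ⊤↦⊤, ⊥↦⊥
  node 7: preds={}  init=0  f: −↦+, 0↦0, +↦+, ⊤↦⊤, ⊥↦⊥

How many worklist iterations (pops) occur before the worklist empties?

Trace (14 dequeues):
  [1] u=0 | in − | out − | ==
  [2] u=1 | in ⊤ | out ⊤ | prev ⊥ | push {}
  [3] u=2 | in ⊥ | out − | ==
  [4] u=3 | in ⊤ | out ⊤ | prev 0 | push {1}
  [5] u=4 | in ⊤ | out − | prev ⊥ | push {0}
  [6] u=5 | in ⊥ | out + | ==
  [7] u=6 | in ⊤ | out ⊤ | prev ⊥ | push {3,5}
  [8] u=7 | in ⊥ | out 0 | ==
  [9] u=1 | in ⊤ | out ⊤ | ==
  [10] u=0 | in ⊤ | out ⊤ | prev − | push {}
  [11] u=3 | in ⊤ | out ⊤ | ==
  [12] u=5 | in ⊤ | out ⊤ | prev + | push {1,3}
  [13] u=1 | in ⊤ | out ⊤ | ==
  [14] u=3 | in ⊤ | out ⊤ | ==

Converged values:
  [0] ⊤
  [1] ⊤
  [2] −
  [3] ⊤
  [4] −
  [5] ⊤
  [6] ⊤
  [7] 0

14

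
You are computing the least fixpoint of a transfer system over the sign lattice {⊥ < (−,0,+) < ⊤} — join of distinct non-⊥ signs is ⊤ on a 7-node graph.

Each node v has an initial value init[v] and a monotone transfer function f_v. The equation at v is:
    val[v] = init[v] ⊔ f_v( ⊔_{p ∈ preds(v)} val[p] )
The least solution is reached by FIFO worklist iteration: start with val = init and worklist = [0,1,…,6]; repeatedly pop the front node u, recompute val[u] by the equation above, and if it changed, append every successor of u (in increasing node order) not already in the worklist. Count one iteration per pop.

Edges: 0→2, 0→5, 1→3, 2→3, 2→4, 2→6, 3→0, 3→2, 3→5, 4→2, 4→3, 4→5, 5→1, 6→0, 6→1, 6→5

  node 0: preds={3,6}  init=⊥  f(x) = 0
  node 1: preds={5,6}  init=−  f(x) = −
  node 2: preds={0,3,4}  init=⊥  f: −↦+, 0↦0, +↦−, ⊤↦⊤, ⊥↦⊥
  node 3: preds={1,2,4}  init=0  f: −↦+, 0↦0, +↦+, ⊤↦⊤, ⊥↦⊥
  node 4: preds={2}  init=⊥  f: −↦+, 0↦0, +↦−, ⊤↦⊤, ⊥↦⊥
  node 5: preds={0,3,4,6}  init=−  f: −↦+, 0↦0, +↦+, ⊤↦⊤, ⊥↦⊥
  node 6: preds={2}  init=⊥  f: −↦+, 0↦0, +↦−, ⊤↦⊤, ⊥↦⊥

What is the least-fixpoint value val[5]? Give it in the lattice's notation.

Worklist (19 pops):
  #1 pop 0: in=0 → 0 (was ⊥); enqueue []
  #2 pop 1: in=− → − (no change)
  #3 pop 2: in=0 → 0 (was ⊥); enqueue []
  #4 pop 3: in=⊤ → ⊤ (was 0); enqueue [0,2]
  #5 pop 4: in=0 → 0 (was ⊥); enqueue [3]
  #6 pop 5: in=⊤ → ⊤ (was −); enqueue [1]
  #7 pop 6: in=0 → 0 (was ⊥); enqueue [5]
  #8 pop 0: in=⊤ → 0 (no change)
  #9 pop 2: in=⊤ → ⊤ (was 0); enqueue [4,6]
  #10 pop 3: in=⊤ → ⊤ (no change)
  #11 pop 1: in=⊤ → − (no change)
  #12 pop 5: in=⊤ → ⊤ (no change)
  #13 pop 4: in=⊤ → ⊤ (was 0); enqueue [2,3,5]
  #14 pop 6: in=⊤ → ⊤ (was 0); enqueue [0,1]
  #15 pop 2: in=⊤ → ⊤ (no change)
  #16 pop 3: in=⊤ → ⊤ (no change)
  #17 pop 5: in=⊤ → ⊤ (no change)
  #18 pop 0: in=⊤ → 0 (no change)
  #19 pop 1: in=⊤ → − (no change)

Fixpoint:
  val[0] = 0
  val[1] = −
  val[2] = ⊤
  val[3] = ⊤
  val[4] = ⊤
  val[5] = ⊤
  val[6] = ⊤

⊤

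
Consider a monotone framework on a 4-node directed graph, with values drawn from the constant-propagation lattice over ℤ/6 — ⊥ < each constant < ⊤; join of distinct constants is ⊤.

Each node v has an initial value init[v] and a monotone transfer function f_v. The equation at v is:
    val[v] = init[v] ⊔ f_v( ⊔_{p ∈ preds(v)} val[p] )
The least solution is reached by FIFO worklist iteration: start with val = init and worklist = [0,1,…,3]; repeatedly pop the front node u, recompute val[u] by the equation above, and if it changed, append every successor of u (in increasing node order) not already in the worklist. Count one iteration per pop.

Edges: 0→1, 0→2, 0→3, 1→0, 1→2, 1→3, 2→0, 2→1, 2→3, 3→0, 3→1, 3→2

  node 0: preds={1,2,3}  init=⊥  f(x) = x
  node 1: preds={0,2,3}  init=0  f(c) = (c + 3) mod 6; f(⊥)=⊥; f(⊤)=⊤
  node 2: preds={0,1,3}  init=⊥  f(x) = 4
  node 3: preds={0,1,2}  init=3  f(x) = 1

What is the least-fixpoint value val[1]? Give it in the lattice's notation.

⊤

Worklist (7 pops):
  #1 pop 0: in=⊤ → ⊤ (was ⊥); enqueue []
  #2 pop 1: in=⊤ → ⊤ (was 0); enqueue [0]
  #3 pop 2: in=⊤ → 4 (was ⊥); enqueue [1]
  #4 pop 3: in=⊤ → ⊤ (was 3); enqueue [2]
  #5 pop 0: in=⊤ → ⊤ (no change)
  #6 pop 1: in=⊤ → ⊤ (no change)
  #7 pop 2: in=⊤ → 4 (no change)

Fixpoint:
  val[0] = ⊤
  val[1] = ⊤
  val[2] = 4
  val[3] = ⊤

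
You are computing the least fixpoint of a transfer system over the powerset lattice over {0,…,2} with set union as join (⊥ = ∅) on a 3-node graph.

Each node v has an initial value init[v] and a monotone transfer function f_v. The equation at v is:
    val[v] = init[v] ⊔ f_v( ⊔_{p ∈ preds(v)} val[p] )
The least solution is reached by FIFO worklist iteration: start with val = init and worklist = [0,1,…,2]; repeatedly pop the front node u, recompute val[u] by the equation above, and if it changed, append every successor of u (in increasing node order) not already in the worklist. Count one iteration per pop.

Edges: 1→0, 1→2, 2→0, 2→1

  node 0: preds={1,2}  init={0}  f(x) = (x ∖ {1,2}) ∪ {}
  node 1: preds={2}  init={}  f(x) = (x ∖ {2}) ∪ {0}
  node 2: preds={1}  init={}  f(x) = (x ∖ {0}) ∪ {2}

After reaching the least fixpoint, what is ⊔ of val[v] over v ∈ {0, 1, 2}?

{0,2}

Iteration log — 5 steps:
  step 1. node 0  ⊔preds={}  new={0}  stable
  step 2. node 1  ⊔preds={}  new={0}  old={}  +wl: 0
  step 3. node 2  ⊔preds={0}  new={2}  old={}  +wl: 1
  step 4. node 0  ⊔preds={0,2}  new={0}  stable
  step 5. node 1  ⊔preds={2}  new={0}  stable

Least fixpoint reached:
  node 0: {0}
  node 1: {0}
  node 2: {2}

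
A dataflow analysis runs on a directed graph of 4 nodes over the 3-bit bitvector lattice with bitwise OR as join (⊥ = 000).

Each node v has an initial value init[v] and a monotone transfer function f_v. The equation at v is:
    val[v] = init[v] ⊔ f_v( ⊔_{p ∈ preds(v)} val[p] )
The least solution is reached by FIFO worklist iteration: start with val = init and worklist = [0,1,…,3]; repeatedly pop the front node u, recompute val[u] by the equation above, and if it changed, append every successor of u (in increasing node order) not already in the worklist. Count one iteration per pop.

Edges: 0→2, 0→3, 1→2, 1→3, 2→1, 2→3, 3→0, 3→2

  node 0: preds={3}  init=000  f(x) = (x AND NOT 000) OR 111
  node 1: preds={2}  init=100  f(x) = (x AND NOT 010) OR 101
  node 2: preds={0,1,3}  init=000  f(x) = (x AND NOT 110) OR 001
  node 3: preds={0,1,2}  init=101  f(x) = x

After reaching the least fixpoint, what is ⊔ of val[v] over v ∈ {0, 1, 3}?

Iteration log — 7 steps:
  step 1. node 0  ⊔preds=101  new=111  old=000  +wl: 
  step 2. node 1  ⊔preds=000  new=101  old=100  +wl: 
  step 3. node 2  ⊔preds=111  new=001  old=000  +wl: 1
  step 4. node 3  ⊔preds=111  new=111  old=101  +wl: 0,2
  step 5. node 1  ⊔preds=001  new=101  stable
  step 6. node 0  ⊔preds=111  new=111  stable
  step 7. node 2  ⊔preds=111  new=001  stable

Least fixpoint reached:
  node 0: 111
  node 1: 101
  node 2: 001
  node 3: 111

111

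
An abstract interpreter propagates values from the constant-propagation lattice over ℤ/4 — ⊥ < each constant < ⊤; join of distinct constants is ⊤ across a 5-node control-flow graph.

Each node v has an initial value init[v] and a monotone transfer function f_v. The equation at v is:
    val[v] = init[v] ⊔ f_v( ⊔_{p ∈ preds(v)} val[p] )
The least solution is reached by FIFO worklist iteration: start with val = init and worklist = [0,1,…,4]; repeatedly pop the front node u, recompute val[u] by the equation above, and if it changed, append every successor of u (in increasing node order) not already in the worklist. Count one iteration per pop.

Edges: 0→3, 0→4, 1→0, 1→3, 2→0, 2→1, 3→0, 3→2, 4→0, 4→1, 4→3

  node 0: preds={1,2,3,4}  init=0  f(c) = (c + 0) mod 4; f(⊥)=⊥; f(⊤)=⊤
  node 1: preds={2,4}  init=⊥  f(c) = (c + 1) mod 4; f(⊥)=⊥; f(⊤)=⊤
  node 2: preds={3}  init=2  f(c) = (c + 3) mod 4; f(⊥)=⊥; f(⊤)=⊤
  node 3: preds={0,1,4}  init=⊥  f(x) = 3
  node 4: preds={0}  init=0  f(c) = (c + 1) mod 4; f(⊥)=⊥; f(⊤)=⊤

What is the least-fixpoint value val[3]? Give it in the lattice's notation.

3

Iteration log — 9 steps:
  step 1. node 0  ⊔preds=⊤  new=⊤  old=0  +wl: 
  step 2. node 1  ⊔preds=⊤  new=⊤  old=⊥  +wl: 0
  step 3. node 2  ⊔preds=⊥  new=2  stable
  step 4. node 3  ⊔preds=⊤  new=3  old=⊥  +wl: 2
  step 5. node 4  ⊔preds=⊤  new=⊤  old=0  +wl: 1,3
  step 6. node 0  ⊔preds=⊤  new=⊤  stable
  step 7. node 2  ⊔preds=3  new=2  stable
  step 8. node 1  ⊔preds=⊤  new=⊤  stable
  step 9. node 3  ⊔preds=⊤  new=3  stable

Least fixpoint reached:
  node 0: ⊤
  node 1: ⊤
  node 2: 2
  node 3: 3
  node 4: ⊤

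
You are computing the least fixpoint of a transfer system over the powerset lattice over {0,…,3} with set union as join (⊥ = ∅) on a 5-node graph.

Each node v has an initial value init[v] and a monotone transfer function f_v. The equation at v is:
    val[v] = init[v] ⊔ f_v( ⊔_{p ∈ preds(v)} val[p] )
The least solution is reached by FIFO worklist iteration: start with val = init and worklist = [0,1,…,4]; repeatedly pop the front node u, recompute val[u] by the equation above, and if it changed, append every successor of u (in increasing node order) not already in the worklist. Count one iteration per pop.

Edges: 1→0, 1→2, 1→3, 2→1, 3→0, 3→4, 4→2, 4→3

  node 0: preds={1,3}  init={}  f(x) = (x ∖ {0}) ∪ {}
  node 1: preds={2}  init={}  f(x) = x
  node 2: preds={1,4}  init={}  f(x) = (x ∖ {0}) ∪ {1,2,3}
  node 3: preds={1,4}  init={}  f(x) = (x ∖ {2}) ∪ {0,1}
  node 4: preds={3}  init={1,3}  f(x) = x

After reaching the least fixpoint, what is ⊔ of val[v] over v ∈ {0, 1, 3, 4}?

{0,1,2,3}

Iteration log — 9 steps:
  step 1. node 0  ⊔preds={}  new={}  stable
  step 2. node 1  ⊔preds={}  new={}  stable
  step 3. node 2  ⊔preds={1,3}  new={1,2,3}  old={}  +wl: 1
  step 4. node 3  ⊔preds={1,3}  new={0,1,3}  old={}  +wl: 0
  step 5. node 4  ⊔preds={0,1,3}  new={0,1,3}  old={1,3}  +wl: 2,3
  step 6. node 1  ⊔preds={1,2,3}  new={1,2,3}  old={}  +wl: 
  step 7. node 0  ⊔preds={0,1,2,3}  new={1,2,3}  old={}  +wl: 
  step 8. node 2  ⊔preds={0,1,2,3}  new={1,2,3}  stable
  step 9. node 3  ⊔preds={0,1,2,3}  new={0,1,3}  stable

Least fixpoint reached:
  node 0: {1,2,3}
  node 1: {1,2,3}
  node 2: {1,2,3}
  node 3: {0,1,3}
  node 4: {0,1,3}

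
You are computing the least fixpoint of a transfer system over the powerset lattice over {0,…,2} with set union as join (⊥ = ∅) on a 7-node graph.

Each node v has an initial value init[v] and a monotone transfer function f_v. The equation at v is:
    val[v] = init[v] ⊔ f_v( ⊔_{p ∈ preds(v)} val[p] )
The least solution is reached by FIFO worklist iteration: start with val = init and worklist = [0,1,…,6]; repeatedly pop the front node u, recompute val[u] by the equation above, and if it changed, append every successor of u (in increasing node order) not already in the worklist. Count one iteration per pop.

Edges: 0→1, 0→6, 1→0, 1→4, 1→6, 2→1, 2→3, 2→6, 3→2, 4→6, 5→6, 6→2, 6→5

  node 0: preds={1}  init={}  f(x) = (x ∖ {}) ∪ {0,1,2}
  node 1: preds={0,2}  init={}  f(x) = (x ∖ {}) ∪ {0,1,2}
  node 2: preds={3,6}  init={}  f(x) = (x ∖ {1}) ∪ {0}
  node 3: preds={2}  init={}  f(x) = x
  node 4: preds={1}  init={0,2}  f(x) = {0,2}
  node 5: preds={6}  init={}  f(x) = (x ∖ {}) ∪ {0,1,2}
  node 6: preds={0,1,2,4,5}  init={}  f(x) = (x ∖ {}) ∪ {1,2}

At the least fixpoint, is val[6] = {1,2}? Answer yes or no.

no

Worklist (15 pops):
  #1 pop 0: in={} → {0,1,2} (was {}); enqueue []
  #2 pop 1: in={0,1,2} → {0,1,2} (was {}); enqueue [0]
  #3 pop 2: in={} → {0} (was {}); enqueue [1]
  #4 pop 3: in={0} → {0} (was {}); enqueue [2]
  #5 pop 4: in={0,1,2} → {0,2} (no change)
  #6 pop 5: in={} → {0,1,2} (was {}); enqueue []
  #7 pop 6: in={0,1,2} → {0,1,2} (was {}); enqueue [5]
  #8 pop 0: in={0,1,2} → {0,1,2} (no change)
  #9 pop 1: in={0,1,2} → {0,1,2} (no change)
  #10 pop 2: in={0,1,2} → {0,2} (was {0}); enqueue [1,3,6]
  #11 pop 5: in={0,1,2} → {0,1,2} (no change)
  #12 pop 1: in={0,1,2} → {0,1,2} (no change)
  #13 pop 3: in={0,2} → {0,2} (was {0}); enqueue [2]
  #14 pop 6: in={0,1,2} → {0,1,2} (no change)
  #15 pop 2: in={0,1,2} → {0,2} (no change)

Fixpoint:
  val[0] = {0,1,2}
  val[1] = {0,1,2}
  val[2] = {0,2}
  val[3] = {0,2}
  val[4] = {0,2}
  val[5] = {0,1,2}
  val[6] = {0,1,2}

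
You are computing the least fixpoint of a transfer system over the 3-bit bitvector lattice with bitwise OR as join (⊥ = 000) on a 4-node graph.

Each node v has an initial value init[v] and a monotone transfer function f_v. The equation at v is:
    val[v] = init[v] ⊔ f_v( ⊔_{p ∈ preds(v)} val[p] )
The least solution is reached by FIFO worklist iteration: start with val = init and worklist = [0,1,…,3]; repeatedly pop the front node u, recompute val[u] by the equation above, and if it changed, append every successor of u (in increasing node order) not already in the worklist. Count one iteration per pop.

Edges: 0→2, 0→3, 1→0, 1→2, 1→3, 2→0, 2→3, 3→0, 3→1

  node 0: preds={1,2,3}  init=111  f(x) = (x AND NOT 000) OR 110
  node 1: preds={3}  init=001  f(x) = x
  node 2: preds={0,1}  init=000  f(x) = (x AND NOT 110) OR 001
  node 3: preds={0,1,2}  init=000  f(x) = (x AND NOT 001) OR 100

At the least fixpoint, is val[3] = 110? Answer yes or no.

Iteration log — 9 steps:
  step 1. node 0  ⊔preds=001  new=111  stable
  step 2. node 1  ⊔preds=000  new=001  stable
  step 3. node 2  ⊔preds=111  new=001  old=000  +wl: 0
  step 4. node 3  ⊔preds=111  new=110  old=000  +wl: 1
  step 5. node 0  ⊔preds=111  new=111  stable
  step 6. node 1  ⊔preds=110  new=111  old=001  +wl: 0,2,3
  step 7. node 0  ⊔preds=111  new=111  stable
  step 8. node 2  ⊔preds=111  new=001  stable
  step 9. node 3  ⊔preds=111  new=110  stable

Least fixpoint reached:
  node 0: 111
  node 1: 111
  node 2: 001
  node 3: 110

yes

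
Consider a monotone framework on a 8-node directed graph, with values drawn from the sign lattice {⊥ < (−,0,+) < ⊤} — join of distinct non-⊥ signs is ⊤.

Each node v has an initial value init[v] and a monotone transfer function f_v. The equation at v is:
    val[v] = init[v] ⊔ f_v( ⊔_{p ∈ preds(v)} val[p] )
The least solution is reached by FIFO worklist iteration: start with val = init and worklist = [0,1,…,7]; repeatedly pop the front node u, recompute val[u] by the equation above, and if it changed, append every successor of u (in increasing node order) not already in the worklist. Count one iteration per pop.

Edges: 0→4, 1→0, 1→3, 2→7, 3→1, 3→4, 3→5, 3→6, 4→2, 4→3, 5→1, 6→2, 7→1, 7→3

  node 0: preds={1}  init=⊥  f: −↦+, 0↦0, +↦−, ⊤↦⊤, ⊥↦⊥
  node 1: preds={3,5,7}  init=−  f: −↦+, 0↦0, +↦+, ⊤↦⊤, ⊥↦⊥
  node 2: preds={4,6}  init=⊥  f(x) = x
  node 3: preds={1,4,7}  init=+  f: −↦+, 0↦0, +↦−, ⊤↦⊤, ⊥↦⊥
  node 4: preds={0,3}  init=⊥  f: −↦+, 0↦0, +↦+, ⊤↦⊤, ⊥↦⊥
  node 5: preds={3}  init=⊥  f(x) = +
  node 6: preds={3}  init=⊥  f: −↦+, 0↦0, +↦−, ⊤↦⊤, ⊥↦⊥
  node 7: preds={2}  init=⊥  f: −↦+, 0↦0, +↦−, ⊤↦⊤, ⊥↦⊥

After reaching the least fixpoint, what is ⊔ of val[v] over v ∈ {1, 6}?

⊤

Worklist (16 pops):
  #1 pop 0: in=− → + (was ⊥); enqueue []
  #2 pop 1: in=+ → ⊤ (was −); enqueue [0]
  #3 pop 2: in=⊥ → ⊥ (no change)
  #4 pop 3: in=⊤ → ⊤ (was +); enqueue [1]
  #5 pop 4: in=⊤ → ⊤ (was ⊥); enqueue [2,3]
  #6 pop 5: in=⊤ → + (was ⊥); enqueue []
  #7 pop 6: in=⊤ → ⊤ (was ⊥); enqueue []
  #8 pop 7: in=⊥ → ⊥ (no change)
  #9 pop 0: in=⊤ → ⊤ (was +); enqueue [4]
  #10 pop 1: in=⊤ → ⊤ (no change)
  #11 pop 2: in=⊤ → ⊤ (was ⊥); enqueue [7]
  #12 pop 3: in=⊤ → ⊤ (no change)
  #13 pop 4: in=⊤ → ⊤ (no change)
  #14 pop 7: in=⊤ → ⊤ (was ⊥); enqueue [1,3]
  #15 pop 1: in=⊤ → ⊤ (no change)
  #16 pop 3: in=⊤ → ⊤ (no change)

Fixpoint:
  val[0] = ⊤
  val[1] = ⊤
  val[2] = ⊤
  val[3] = ⊤
  val[4] = ⊤
  val[5] = +
  val[6] = ⊤
  val[7] = ⊤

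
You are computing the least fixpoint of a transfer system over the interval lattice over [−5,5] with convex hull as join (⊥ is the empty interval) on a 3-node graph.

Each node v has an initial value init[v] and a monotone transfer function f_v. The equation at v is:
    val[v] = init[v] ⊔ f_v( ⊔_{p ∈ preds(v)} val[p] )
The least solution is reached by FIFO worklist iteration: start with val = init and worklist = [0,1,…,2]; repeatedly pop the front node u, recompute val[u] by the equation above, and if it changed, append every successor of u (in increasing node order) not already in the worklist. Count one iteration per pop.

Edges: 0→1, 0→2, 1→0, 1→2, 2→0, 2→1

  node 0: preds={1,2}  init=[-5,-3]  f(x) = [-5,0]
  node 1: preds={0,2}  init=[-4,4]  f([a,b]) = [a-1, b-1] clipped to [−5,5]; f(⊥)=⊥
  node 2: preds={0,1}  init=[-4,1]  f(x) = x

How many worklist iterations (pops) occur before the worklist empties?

5

Worklist (5 pops):
  #1 pop 0: in=[-4,4] → [-5,0] (was [-5,-3]); enqueue []
  #2 pop 1: in=[-5,1] → [-5,4] (was [-4,4]); enqueue [0]
  #3 pop 2: in=[-5,4] → [-5,4] (was [-4,1]); enqueue [1]
  #4 pop 0: in=[-5,4] → [-5,0] (no change)
  #5 pop 1: in=[-5,4] → [-5,4] (no change)

Fixpoint:
  val[0] = [-5,0]
  val[1] = [-5,4]
  val[2] = [-5,4]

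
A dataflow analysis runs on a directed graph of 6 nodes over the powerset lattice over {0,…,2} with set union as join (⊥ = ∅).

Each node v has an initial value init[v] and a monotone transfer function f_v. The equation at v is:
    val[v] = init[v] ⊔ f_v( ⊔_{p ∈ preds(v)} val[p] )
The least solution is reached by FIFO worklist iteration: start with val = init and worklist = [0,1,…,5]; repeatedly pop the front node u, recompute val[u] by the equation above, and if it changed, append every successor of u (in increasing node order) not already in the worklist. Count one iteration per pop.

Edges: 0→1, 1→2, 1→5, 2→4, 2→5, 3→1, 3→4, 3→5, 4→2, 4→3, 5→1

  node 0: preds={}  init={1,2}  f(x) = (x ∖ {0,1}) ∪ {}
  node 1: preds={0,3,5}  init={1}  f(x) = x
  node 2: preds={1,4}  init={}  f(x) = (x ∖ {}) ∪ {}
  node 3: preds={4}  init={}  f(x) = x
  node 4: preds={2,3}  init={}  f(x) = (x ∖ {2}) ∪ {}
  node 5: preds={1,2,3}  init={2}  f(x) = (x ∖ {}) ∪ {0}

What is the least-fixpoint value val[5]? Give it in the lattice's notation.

Worklist (19 pops):
  #1 pop 0: in={} → {1,2} (no change)
  #2 pop 1: in={1,2} → {1,2} (was {1}); enqueue []
  #3 pop 2: in={1,2} → {1,2} (was {}); enqueue []
  #4 pop 3: in={} → {} (no change)
  #5 pop 4: in={1,2} → {1} (was {}); enqueue [2,3]
  #6 pop 5: in={1,2} → {0,1,2} (was {2}); enqueue [1]
  #7 pop 2: in={1,2} → {1,2} (no change)
  #8 pop 3: in={1} → {1} (was {}); enqueue [4,5]
  #9 pop 1: in={0,1,2} → {0,1,2} (was {1,2}); enqueue [2]
  #10 pop 4: in={1,2} → {1} (no change)
  #11 pop 5: in={0,1,2} → {0,1,2} (no change)
  #12 pop 2: in={0,1,2} → {0,1,2} (was {1,2}); enqueue [4,5]
  #13 pop 4: in={0,1,2} → {0,1} (was {1}); enqueue [2,3]
  #14 pop 5: in={0,1,2} → {0,1,2} (no change)
  #15 pop 2: in={0,1,2} → {0,1,2} (no change)
  #16 pop 3: in={0,1} → {0,1} (was {1}); enqueue [1,4,5]
  #17 pop 1: in={0,1,2} → {0,1,2} (no change)
  #18 pop 4: in={0,1,2} → {0,1} (no change)
  #19 pop 5: in={0,1,2} → {0,1,2} (no change)

Fixpoint:
  val[0] = {1,2}
  val[1] = {0,1,2}
  val[2] = {0,1,2}
  val[3] = {0,1}
  val[4] = {0,1}
  val[5] = {0,1,2}

{0,1,2}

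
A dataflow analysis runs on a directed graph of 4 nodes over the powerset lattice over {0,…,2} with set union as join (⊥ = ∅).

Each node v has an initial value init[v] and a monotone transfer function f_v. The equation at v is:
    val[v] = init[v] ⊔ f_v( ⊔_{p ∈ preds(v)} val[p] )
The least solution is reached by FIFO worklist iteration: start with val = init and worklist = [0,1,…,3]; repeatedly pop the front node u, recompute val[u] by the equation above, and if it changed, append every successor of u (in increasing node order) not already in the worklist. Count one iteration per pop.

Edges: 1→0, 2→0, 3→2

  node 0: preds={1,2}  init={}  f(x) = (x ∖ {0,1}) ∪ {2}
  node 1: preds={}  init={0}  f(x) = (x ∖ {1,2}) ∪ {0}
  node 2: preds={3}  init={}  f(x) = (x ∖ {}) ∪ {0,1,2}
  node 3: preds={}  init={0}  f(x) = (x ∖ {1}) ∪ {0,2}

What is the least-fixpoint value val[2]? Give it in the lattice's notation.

{0,1,2}

Iteration log — 6 steps:
  step 1. node 0  ⊔preds={0}  new={2}  old={}  +wl: 
  step 2. node 1  ⊔preds={}  new={0}  stable
  step 3. node 2  ⊔preds={0}  new={0,1,2}  old={}  +wl: 0
  step 4. node 3  ⊔preds={}  new={0,2}  old={0}  +wl: 2
  step 5. node 0  ⊔preds={0,1,2}  new={2}  stable
  step 6. node 2  ⊔preds={0,2}  new={0,1,2}  stable

Least fixpoint reached:
  node 0: {2}
  node 1: {0}
  node 2: {0,1,2}
  node 3: {0,2}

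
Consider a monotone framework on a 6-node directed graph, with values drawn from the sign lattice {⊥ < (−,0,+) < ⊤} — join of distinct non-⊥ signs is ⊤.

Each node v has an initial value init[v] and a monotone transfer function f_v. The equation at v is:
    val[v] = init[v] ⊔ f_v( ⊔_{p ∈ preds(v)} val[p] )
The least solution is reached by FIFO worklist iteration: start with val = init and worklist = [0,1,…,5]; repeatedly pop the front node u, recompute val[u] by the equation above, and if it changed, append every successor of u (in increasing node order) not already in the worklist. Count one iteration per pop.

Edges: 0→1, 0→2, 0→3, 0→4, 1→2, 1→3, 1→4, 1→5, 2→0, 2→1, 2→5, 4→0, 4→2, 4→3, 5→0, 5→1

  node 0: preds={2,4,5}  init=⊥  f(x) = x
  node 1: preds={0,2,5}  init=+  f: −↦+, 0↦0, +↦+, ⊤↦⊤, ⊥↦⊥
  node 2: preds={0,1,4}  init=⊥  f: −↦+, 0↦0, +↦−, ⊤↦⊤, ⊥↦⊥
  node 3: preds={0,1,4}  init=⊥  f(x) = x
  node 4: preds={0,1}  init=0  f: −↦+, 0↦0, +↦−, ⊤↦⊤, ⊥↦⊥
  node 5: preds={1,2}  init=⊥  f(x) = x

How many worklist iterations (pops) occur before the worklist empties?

11

Trace (11 dequeues):
  [1] u=0 | in 0 | out 0 | prev ⊥ | push {}
  [2] u=1 | in 0 | out ⊤ | prev + | push {}
  [3] u=2 | in ⊤ | out ⊤ | prev ⊥ | push {0,1}
  [4] u=3 | in ⊤ | out ⊤ | prev ⊥ | push {}
  [5] u=4 | in ⊤ | out ⊤ | prev 0 | push {2,3}
  [6] u=5 | in ⊤ | out ⊤ | prev ⊥ | push {}
  [7] u=0 | in ⊤ | out ⊤ | prev 0 | push {4}
  [8] u=1 | in ⊤ | out ⊤ | ==
  [9] u=2 | in ⊤ | out ⊤ | ==
  [10] u=3 | in ⊤ | out ⊤ | ==
  [11] u=4 | in ⊤ | out ⊤ | ==

Converged values:
  [0] ⊤
  [1] ⊤
  [2] ⊤
  [3] ⊤
  [4] ⊤
  [5] ⊤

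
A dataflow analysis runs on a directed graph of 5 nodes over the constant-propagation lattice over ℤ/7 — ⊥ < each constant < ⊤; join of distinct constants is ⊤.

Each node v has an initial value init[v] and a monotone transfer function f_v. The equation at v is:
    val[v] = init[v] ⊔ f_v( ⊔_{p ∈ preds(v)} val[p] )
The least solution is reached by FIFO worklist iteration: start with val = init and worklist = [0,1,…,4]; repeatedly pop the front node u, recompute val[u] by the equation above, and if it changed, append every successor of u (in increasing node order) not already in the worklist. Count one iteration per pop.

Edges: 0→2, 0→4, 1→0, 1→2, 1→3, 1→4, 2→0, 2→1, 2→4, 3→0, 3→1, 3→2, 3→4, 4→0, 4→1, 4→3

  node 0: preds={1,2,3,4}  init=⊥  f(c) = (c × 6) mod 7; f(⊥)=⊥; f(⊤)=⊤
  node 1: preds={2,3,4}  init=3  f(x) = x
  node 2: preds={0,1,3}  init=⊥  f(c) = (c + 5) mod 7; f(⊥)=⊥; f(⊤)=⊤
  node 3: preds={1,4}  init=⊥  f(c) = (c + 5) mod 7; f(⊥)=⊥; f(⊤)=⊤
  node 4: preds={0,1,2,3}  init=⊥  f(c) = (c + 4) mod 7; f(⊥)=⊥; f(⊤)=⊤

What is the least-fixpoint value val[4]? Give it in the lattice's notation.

Iteration log — 13 steps:
  step 1. node 0  ⊔preds=3  new=4  old=⊥  +wl: 
  step 2. node 1  ⊔preds=⊥  new=3  stable
  step 3. node 2  ⊔preds=⊤  new=⊤  old=⊥  +wl: 0,1
  step 4. node 3  ⊔preds=3  new=1  old=⊥  +wl: 2
  step 5. node 4  ⊔preds=⊤  new=⊤  old=⊥  +wl: 3
  step 6. node 0  ⊔preds=⊤  new=⊤  old=4  +wl: 4
  step 7. node 1  ⊔preds=⊤  new=⊤  old=3  +wl: 0
  step 8. node 2  ⊔preds=⊤  new=⊤  stable
  step 9. node 3  ⊔preds=⊤  new=⊤  old=1  +wl: 1,2
  step 10. node 4  ⊔preds=⊤  new=⊤  stable
  step 11. node 0  ⊔preds=⊤  new=⊤  stable
  step 12. node 1  ⊔preds=⊤  new=⊤  stable
  step 13. node 2  ⊔preds=⊤  new=⊤  stable

Least fixpoint reached:
  node 0: ⊤
  node 1: ⊤
  node 2: ⊤
  node 3: ⊤
  node 4: ⊤

⊤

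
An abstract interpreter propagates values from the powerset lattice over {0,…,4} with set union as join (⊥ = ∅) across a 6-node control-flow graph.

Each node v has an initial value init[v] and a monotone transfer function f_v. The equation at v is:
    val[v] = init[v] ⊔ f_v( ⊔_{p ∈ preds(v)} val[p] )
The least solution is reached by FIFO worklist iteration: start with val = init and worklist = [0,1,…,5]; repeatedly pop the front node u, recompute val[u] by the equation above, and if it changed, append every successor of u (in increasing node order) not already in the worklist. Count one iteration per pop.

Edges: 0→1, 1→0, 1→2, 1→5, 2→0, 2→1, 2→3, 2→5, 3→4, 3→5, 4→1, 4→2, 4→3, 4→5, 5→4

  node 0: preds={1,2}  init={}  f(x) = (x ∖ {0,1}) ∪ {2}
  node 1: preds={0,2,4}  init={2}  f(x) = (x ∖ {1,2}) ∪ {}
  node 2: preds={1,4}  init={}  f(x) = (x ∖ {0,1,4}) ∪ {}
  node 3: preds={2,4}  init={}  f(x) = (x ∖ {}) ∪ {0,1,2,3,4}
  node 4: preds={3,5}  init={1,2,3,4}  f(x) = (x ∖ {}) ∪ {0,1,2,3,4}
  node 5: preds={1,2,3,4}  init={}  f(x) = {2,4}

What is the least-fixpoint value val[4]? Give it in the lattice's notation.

{0,1,2,3,4}

Trace (13 dequeues):
  [1] u=0 | in {2} | out {2} | prev {} | push {}
  [2] u=1 | in {1,2,3,4} | out {2,3,4} | prev {2} | push {0}
  [3] u=2 | in {1,2,3,4} | out {2,3} | prev {} | push {1}
  [4] u=3 | in {1,2,3,4} | out {0,1,2,3,4} | prev {} | push {}
  [5] u=4 | in {0,1,2,3,4} | out {0,1,2,3,4} | prev {1,2,3,4} | push {2,3}
  [6] u=5 | in {0,1,2,3,4} | out {2,4} | prev {} | push {4}
  [7] u=0 | in {2,3,4} | out {2,3,4} | prev {2} | push {}
  [8] u=1 | in {0,1,2,3,4} | out {0,2,3,4} | prev {2,3,4} | push {0,5}
  [9] u=2 | in {0,1,2,3,4} | out {2,3} | ==
  [10] u=3 | in {0,1,2,3,4} | out {0,1,2,3,4} | ==
  [11] u=4 | in {0,1,2,3,4} | out {0,1,2,3,4} | ==
  [12] u=0 | in {0,2,3,4} | out {2,3,4} | ==
  [13] u=5 | in {0,1,2,3,4} | out {2,4} | ==

Converged values:
  [0] {2,3,4}
  [1] {0,2,3,4}
  [2] {2,3}
  [3] {0,1,2,3,4}
  [4] {0,1,2,3,4}
  [5] {2,4}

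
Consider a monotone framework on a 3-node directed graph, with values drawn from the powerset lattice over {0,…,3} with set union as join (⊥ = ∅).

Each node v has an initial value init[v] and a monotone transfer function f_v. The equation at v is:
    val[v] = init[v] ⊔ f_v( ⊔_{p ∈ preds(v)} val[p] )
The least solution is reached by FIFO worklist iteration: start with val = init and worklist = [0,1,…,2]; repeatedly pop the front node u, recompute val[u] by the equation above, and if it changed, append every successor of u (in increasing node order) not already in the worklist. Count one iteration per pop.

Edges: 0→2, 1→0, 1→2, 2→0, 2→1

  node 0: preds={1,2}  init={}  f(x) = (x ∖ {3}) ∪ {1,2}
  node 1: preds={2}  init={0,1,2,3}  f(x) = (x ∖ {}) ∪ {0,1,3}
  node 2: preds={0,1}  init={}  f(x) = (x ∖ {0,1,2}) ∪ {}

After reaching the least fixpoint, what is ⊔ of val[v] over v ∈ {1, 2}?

Trace (5 dequeues):
  [1] u=0 | in {0,1,2,3} | out {0,1,2} | prev {} | push {}
  [2] u=1 | in {} | out {0,1,2,3} | ==
  [3] u=2 | in {0,1,2,3} | out {3} | prev {} | push {0,1}
  [4] u=0 | in {0,1,2,3} | out {0,1,2} | ==
  [5] u=1 | in {3} | out {0,1,2,3} | ==

Converged values:
  [0] {0,1,2}
  [1] {0,1,2,3}
  [2] {3}

{0,1,2,3}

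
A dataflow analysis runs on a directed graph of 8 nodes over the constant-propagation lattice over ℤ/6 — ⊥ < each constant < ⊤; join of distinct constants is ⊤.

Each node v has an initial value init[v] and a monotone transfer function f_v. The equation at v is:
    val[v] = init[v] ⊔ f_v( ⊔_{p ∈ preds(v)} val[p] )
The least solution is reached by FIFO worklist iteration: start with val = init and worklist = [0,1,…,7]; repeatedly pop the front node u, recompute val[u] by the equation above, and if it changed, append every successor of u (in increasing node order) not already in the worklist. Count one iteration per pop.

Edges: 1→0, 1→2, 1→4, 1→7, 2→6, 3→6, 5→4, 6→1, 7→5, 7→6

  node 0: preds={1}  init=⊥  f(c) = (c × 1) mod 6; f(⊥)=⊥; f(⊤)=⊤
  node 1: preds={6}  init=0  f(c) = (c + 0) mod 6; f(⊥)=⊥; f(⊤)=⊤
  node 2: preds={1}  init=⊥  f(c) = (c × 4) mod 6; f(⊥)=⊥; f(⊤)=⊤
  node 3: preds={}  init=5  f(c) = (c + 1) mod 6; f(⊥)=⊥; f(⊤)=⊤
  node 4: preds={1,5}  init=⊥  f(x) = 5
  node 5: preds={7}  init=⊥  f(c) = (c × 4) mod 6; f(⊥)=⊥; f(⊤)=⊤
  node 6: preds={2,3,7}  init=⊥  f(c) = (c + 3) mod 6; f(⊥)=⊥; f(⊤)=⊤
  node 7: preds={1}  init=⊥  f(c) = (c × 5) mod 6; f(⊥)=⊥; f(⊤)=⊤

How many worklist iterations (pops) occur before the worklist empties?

18

Trace (18 dequeues):
  [1] u=0 | in 0 | out 0 | prev ⊥ | push {}
  [2] u=1 | in ⊥ | out 0 | ==
  [3] u=2 | in 0 | out 0 | prev ⊥ | push {}
  [4] u=3 | in ⊥ | out 5 | ==
  [5] u=4 | in 0 | out 5 | prev ⊥ | push {}
  [6] u=5 | in ⊥ | out ⊥ | ==
  [7] u=6 | in ⊤ | out ⊤ | prev ⊥ | push {1}
  [8] u=7 | in 0 | out 0 | prev ⊥ | push {5,6}
  [9] u=1 | in ⊤ | out ⊤ | prev 0 | push {0,2,4,7}
  [10] u=5 | in 0 | out 0 | prev ⊥ | push {}
  [11] u=6 | in ⊤ | out ⊤ | ==
  [12] u=0 | in ⊤ | out ⊤ | prev 0 | push {}
  [13] u=2 | in ⊤ | out ⊤ | prev 0 | push {6}
  [14] u=4 | in ⊤ | out 5 | ==
  [15] u=7 | in ⊤ | out ⊤ | prev 0 | push {5}
  [16] u=6 | in ⊤ | out ⊤ | ==
  [17] u=5 | in ⊤ | out ⊤ | prev 0 | push {4}
  [18] u=4 | in ⊤ | out 5 | ==

Converged values:
  [0] ⊤
  [1] ⊤
  [2] ⊤
  [3] 5
  [4] 5
  [5] ⊤
  [6] ⊤
  [7] ⊤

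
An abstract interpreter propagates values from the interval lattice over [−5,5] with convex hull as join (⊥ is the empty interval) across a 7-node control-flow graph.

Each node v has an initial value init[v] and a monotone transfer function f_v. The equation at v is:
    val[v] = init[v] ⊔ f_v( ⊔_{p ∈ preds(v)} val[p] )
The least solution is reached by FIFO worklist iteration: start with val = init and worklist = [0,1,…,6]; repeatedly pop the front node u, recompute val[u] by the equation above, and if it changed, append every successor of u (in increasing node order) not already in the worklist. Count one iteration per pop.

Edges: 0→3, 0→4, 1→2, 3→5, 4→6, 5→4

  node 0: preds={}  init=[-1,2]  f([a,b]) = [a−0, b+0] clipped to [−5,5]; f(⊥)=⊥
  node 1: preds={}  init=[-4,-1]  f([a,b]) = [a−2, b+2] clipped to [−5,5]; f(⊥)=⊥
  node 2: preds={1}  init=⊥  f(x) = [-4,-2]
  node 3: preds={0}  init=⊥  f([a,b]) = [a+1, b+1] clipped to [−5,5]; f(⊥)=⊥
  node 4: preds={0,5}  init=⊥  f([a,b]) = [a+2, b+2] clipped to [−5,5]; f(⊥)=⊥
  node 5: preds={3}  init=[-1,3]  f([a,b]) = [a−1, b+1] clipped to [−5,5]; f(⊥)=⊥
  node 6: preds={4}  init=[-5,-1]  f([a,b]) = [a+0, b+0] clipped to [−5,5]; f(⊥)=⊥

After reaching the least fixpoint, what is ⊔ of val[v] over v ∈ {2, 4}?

Iteration log — 8 steps:
  step 1. node 0  ⊔preds=⊥  new=[-1,2]  stable
  step 2. node 1  ⊔preds=⊥  new=[-4,-1]  stable
  step 3. node 2  ⊔preds=[-4,-1]  new=[-4,-2]  old=⊥  +wl: 
  step 4. node 3  ⊔preds=[-1,2]  new=[0,3]  old=⊥  +wl: 
  step 5. node 4  ⊔preds=[-1,3]  new=[1,5]  old=⊥  +wl: 
  step 6. node 5  ⊔preds=[0,3]  new=[-1,4]  old=[-1,3]  +wl: 4
  step 7. node 6  ⊔preds=[1,5]  new=[-5,5]  old=[-5,-1]  +wl: 
  step 8. node 4  ⊔preds=[-1,4]  new=[1,5]  stable

Least fixpoint reached:
  node 0: [-1,2]
  node 1: [-4,-1]
  node 2: [-4,-2]
  node 3: [0,3]
  node 4: [1,5]
  node 5: [-1,4]
  node 6: [-5,5]

[-4,5]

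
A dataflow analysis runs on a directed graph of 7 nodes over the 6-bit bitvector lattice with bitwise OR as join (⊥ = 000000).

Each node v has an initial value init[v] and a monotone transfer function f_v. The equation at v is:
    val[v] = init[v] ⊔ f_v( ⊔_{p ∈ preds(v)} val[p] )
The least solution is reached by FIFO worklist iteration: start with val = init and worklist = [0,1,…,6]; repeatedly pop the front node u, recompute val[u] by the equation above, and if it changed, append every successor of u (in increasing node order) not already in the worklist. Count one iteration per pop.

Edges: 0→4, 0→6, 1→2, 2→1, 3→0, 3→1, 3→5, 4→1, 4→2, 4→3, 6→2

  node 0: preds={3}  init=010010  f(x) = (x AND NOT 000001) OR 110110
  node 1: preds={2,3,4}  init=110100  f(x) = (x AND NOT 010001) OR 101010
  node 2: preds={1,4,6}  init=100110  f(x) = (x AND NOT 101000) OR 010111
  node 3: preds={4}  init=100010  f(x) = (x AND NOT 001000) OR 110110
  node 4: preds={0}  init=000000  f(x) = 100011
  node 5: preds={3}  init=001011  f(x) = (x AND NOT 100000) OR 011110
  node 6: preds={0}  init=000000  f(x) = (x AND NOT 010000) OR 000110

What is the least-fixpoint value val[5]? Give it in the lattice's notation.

Trace (14 dequeues):
  [1] u=0 | in 100010 | out 110110 | prev 010010 | push {}
  [2] u=1 | in 100110 | out 111110 | prev 110100 | push {}
  [3] u=2 | in 111110 | out 110111 | prev 100110 | push {1}
  [4] u=3 | in 000000 | out 110110 | prev 100010 | push {0}
  [5] u=4 | in 110110 | out 100011 | prev 000000 | push {2,3}
  [6] u=5 | in 110110 | out 011111 | prev 001011 | push {}
  [7] u=6 | in 110110 | out 100110 | prev 000000 | push {}
  [8] u=1 | in 110111 | out 111110 | ==
  [9] u=0 | in 110110 | out 110110 | ==
  [10] u=2 | in 111111 | out 110111 | ==
  [11] u=3 | in 100011 | out 110111 | prev 110110 | push {0,1,5}
  [12] u=0 | in 110111 | out 110110 | ==
  [13] u=1 | in 110111 | out 111110 | ==
  [14] u=5 | in 110111 | out 011111 | ==

Converged values:
  [0] 110110
  [1] 111110
  [2] 110111
  [3] 110111
  [4] 100011
  [5] 011111
  [6] 100110

011111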